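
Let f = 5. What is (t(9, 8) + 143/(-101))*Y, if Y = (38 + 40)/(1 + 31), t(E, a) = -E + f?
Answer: -21333/1616 ≈ -13.201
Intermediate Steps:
t(E, a) = 5 - E (t(E, a) = -E + 5 = 5 - E)
Y = 39/16 (Y = 78/32 = 78*(1/32) = 39/16 ≈ 2.4375)
(t(9, 8) + 143/(-101))*Y = ((5 - 1*9) + 143/(-101))*(39/16) = ((5 - 9) + 143*(-1/101))*(39/16) = (-4 - 143/101)*(39/16) = -547/101*39/16 = -21333/1616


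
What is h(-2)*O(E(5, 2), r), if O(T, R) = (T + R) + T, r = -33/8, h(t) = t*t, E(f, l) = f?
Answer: 47/2 ≈ 23.500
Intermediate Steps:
h(t) = t**2
r = -33/8 (r = -33*1/8 = -33/8 ≈ -4.1250)
O(T, R) = R + 2*T (O(T, R) = (R + T) + T = R + 2*T)
h(-2)*O(E(5, 2), r) = (-2)**2*(-33/8 + 2*5) = 4*(-33/8 + 10) = 4*(47/8) = 47/2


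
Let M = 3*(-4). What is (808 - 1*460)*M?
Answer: -4176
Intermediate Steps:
M = -12
(808 - 1*460)*M = (808 - 1*460)*(-12) = (808 - 460)*(-12) = 348*(-12) = -4176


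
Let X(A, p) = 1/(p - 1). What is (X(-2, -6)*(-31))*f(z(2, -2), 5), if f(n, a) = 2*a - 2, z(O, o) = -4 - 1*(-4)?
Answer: 248/7 ≈ 35.429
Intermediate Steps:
z(O, o) = 0 (z(O, o) = -4 + 4 = 0)
f(n, a) = -2 + 2*a
X(A, p) = 1/(-1 + p)
(X(-2, -6)*(-31))*f(z(2, -2), 5) = (-31/(-1 - 6))*(-2 + 2*5) = (-31/(-7))*(-2 + 10) = -⅐*(-31)*8 = (31/7)*8 = 248/7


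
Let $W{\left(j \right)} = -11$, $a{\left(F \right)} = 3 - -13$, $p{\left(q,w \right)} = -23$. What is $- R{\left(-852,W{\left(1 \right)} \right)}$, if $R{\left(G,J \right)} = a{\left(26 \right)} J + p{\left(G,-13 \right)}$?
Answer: $199$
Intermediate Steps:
$a{\left(F \right)} = 16$ ($a{\left(F \right)} = 3 + 13 = 16$)
$R{\left(G,J \right)} = -23 + 16 J$ ($R{\left(G,J \right)} = 16 J - 23 = -23 + 16 J$)
$- R{\left(-852,W{\left(1 \right)} \right)} = - (-23 + 16 \left(-11\right)) = - (-23 - 176) = \left(-1\right) \left(-199\right) = 199$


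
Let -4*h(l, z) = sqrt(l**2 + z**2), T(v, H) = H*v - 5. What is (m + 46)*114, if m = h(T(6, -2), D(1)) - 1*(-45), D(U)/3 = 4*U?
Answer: 10374 - 57*sqrt(433)/2 ≈ 9781.0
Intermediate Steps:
D(U) = 12*U (D(U) = 3*(4*U) = 12*U)
T(v, H) = -5 + H*v
h(l, z) = -sqrt(l**2 + z**2)/4
m = 45 - sqrt(433)/4 (m = -sqrt((-5 - 2*6)**2 + (12*1)**2)/4 - 1*(-45) = -sqrt((-5 - 12)**2 + 12**2)/4 + 45 = -sqrt((-17)**2 + 144)/4 + 45 = -sqrt(289 + 144)/4 + 45 = -sqrt(433)/4 + 45 = 45 - sqrt(433)/4 ≈ 39.798)
(m + 46)*114 = ((45 - sqrt(433)/4) + 46)*114 = (91 - sqrt(433)/4)*114 = 10374 - 57*sqrt(433)/2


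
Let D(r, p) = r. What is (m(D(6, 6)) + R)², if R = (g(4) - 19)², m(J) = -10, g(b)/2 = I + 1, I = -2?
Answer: 185761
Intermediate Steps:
g(b) = -2 (g(b) = 2*(-2 + 1) = 2*(-1) = -2)
R = 441 (R = (-2 - 19)² = (-21)² = 441)
(m(D(6, 6)) + R)² = (-10 + 441)² = 431² = 185761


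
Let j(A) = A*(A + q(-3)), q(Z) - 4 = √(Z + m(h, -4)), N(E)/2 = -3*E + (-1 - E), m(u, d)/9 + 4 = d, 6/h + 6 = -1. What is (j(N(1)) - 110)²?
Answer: -5000 + 5000*I*√3 ≈ -5000.0 + 8660.3*I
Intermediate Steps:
h = -6/7 (h = 6/(-6 - 1) = 6/(-7) = 6*(-⅐) = -6/7 ≈ -0.85714)
m(u, d) = -36 + 9*d
N(E) = -2 - 8*E (N(E) = 2*(-3*E + (-1 - E)) = 2*(-1 - 4*E) = -2 - 8*E)
q(Z) = 4 + √(-72 + Z) (q(Z) = 4 + √(Z + (-36 + 9*(-4))) = 4 + √(Z + (-36 - 36)) = 4 + √(Z - 72) = 4 + √(-72 + Z))
j(A) = A*(4 + A + 5*I*√3) (j(A) = A*(A + (4 + √(-72 - 3))) = A*(A + (4 + √(-75))) = A*(A + (4 + 5*I*√3)) = A*(4 + A + 5*I*√3))
(j(N(1)) - 110)² = ((-2 - 8*1)*(4 + (-2 - 8*1) + 5*I*√3) - 110)² = ((-2 - 8)*(4 + (-2 - 8) + 5*I*√3) - 110)² = (-10*(4 - 10 + 5*I*√3) - 110)² = (-10*(-6 + 5*I*√3) - 110)² = ((60 - 50*I*√3) - 110)² = (-50 - 50*I*√3)²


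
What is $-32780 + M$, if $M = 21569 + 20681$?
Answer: $9470$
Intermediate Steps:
$M = 42250$
$-32780 + M = -32780 + 42250 = 9470$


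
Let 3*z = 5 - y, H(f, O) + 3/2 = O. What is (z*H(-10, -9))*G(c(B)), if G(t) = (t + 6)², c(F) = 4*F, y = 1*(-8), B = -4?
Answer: -4550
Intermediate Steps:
H(f, O) = -3/2 + O
y = -8
z = 13/3 (z = (5 - 1*(-8))/3 = (5 + 8)/3 = (⅓)*13 = 13/3 ≈ 4.3333)
G(t) = (6 + t)²
(z*H(-10, -9))*G(c(B)) = (13*(-3/2 - 9)/3)*(6 + 4*(-4))² = ((13/3)*(-21/2))*(6 - 16)² = -91/2*(-10)² = -91/2*100 = -4550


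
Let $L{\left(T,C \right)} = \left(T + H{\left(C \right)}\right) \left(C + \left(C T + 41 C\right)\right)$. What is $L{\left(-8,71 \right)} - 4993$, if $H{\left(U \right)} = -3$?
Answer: $-31547$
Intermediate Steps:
$L{\left(T,C \right)} = \left(-3 + T\right) \left(42 C + C T\right)$ ($L{\left(T,C \right)} = \left(T - 3\right) \left(C + \left(C T + 41 C\right)\right) = \left(-3 + T\right) \left(C + \left(41 C + C T\right)\right) = \left(-3 + T\right) \left(42 C + C T\right)$)
$L{\left(-8,71 \right)} - 4993 = 71 \left(-126 + \left(-8\right)^{2} + 39 \left(-8\right)\right) - 4993 = 71 \left(-126 + 64 - 312\right) - 4993 = 71 \left(-374\right) - 4993 = -26554 - 4993 = -31547$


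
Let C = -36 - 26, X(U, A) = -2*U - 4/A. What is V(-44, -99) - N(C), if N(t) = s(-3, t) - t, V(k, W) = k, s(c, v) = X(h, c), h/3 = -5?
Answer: -412/3 ≈ -137.33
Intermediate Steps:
h = -15 (h = 3*(-5) = -15)
X(U, A) = -4/A - 2*U
C = -62
s(c, v) = 30 - 4/c (s(c, v) = -4/c - 2*(-15) = -4/c + 30 = 30 - 4/c)
N(t) = 94/3 - t (N(t) = (30 - 4/(-3)) - t = (30 - 4*(-⅓)) - t = (30 + 4/3) - t = 94/3 - t)
V(-44, -99) - N(C) = -44 - (94/3 - 1*(-62)) = -44 - (94/3 + 62) = -44 - 1*280/3 = -44 - 280/3 = -412/3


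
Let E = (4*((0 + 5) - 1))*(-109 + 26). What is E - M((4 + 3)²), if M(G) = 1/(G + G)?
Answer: -130145/98 ≈ -1328.0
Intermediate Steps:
M(G) = 1/(2*G)
E = -1328 (E = (4*(5 - 1))*(-83) = (4*4)*(-83) = 16*(-83) = -1328)
E - M((4 + 3)²) = -1328 - 1/(2*((4 + 3)²)) = -1328 - 1/(2*(7²)) = -1328 - 1/(2*49) = -1328 - 1*1/98 = -1328 - 1/98 = -130145/98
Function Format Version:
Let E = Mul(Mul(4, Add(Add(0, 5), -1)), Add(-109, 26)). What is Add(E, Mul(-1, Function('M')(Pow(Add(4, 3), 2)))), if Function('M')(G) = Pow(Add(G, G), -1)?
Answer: Rational(-130145, 98) ≈ -1328.0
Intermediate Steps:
Function('M')(G) = Mul(Rational(1, 2), Pow(G, -1)) (Function('M')(G) = Pow(Mul(2, G), -1) = Mul(Rational(1, 2), Pow(G, -1)))
E = -1328 (E = Mul(Mul(4, Add(5, -1)), -83) = Mul(Mul(4, 4), -83) = Mul(16, -83) = -1328)
Add(E, Mul(-1, Function('M')(Pow(Add(4, 3), 2)))) = Add(-1328, Mul(-1, Mul(Rational(1, 2), Pow(Pow(Add(4, 3), 2), -1)))) = Add(-1328, Mul(-1, Mul(Rational(1, 2), Pow(Pow(7, 2), -1)))) = Add(-1328, Mul(-1, Mul(Rational(1, 2), Pow(49, -1)))) = Add(-1328, Mul(-1, Mul(Rational(1, 2), Rational(1, 49)))) = Add(-1328, Mul(-1, Rational(1, 98))) = Add(-1328, Rational(-1, 98)) = Rational(-130145, 98)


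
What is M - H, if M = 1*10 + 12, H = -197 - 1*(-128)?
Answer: 91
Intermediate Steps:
H = -69 (H = -197 + 128 = -69)
M = 22 (M = 10 + 12 = 22)
M - H = 22 - 1*(-69) = 22 + 69 = 91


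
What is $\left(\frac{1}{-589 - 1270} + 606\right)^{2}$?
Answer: $\frac{1269121661809}{3455881} \approx 3.6724 \cdot 10^{5}$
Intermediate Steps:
$\left(\frac{1}{-589 - 1270} + 606\right)^{2} = \left(\frac{1}{-1859} + 606\right)^{2} = \left(- \frac{1}{1859} + 606\right)^{2} = \left(\frac{1126553}{1859}\right)^{2} = \frac{1269121661809}{3455881}$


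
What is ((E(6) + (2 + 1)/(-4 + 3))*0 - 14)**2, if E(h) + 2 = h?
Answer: 196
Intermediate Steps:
E(h) = -2 + h
((E(6) + (2 + 1)/(-4 + 3))*0 - 14)**2 = (((-2 + 6) + (2 + 1)/(-4 + 3))*0 - 14)**2 = ((4 + 3/(-1))*0 - 14)**2 = ((4 + 3*(-1))*0 - 14)**2 = ((4 - 3)*0 - 14)**2 = (1*0 - 14)**2 = (0 - 14)**2 = (-14)**2 = 196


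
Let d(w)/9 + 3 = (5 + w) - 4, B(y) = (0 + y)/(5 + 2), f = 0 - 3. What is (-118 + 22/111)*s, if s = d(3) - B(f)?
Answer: -41096/37 ≈ -1110.7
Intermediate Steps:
f = -3
B(y) = y/7
d(w) = -18 + 9*w (d(w) = -27 + 9*((5 + w) - 4) = -27 + 9*(1 + w) = -27 + (9 + 9*w) = -18 + 9*w)
s = 66/7 (s = (-18 + 9*3) - (-3)/7 = (-18 + 27) - 1*(-3/7) = 9 + 3/7 = 66/7 ≈ 9.4286)
(-118 + 22/111)*s = (-118 + 22/111)*(66/7) = -13076/111*66/7 = -41096/37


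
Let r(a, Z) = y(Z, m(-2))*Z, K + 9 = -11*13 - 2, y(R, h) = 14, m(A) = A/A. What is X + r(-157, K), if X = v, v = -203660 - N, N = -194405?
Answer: -11411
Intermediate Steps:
m(A) = 1
v = -9255 (v = -203660 - 1*(-194405) = -203660 + 194405 = -9255)
K = -154 (K = -9 + (-11*13 - 2) = -9 + (-143 - 2) = -9 - 145 = -154)
X = -9255
r(a, Z) = 14*Z
X + r(-157, K) = -9255 + 14*(-154) = -9255 - 2156 = -11411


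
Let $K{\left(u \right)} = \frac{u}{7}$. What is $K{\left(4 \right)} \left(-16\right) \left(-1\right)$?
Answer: $\frac{64}{7} \approx 9.1429$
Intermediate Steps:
$K{\left(u \right)} = \frac{u}{7}$ ($K{\left(u \right)} = u \frac{1}{7} = \frac{u}{7}$)
$K{\left(4 \right)} \left(-16\right) \left(-1\right) = \frac{1}{7} \cdot 4 \left(-16\right) \left(-1\right) = \frac{4}{7} \left(-16\right) \left(-1\right) = \left(- \frac{64}{7}\right) \left(-1\right) = \frac{64}{7}$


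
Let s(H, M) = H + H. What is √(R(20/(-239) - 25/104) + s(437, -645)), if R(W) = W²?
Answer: √540040206289/24856 ≈ 29.565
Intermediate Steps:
s(H, M) = 2*H
√(R(20/(-239) - 25/104) + s(437, -645)) = √((20/(-239) - 25/104)² + 2*437) = √((20*(-1/239) - 25*1/104)² + 874) = √((-20/239 - 25/104)² + 874) = √((-8055/24856)² + 874) = √(64883025/617820736 + 874) = √(540040206289/617820736) = √540040206289/24856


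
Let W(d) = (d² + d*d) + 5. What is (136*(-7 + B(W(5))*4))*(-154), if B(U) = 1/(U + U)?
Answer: 729232/5 ≈ 1.4585e+5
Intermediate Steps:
W(d) = 5 + 2*d² (W(d) = (d² + d²) + 5 = 2*d² + 5 = 5 + 2*d²)
B(U) = 1/(2*U)
(136*(-7 + B(W(5))*4))*(-154) = (136*(-7 + (1/(2*(5 + 2*5²)))*4))*(-154) = (136*(-7 + (1/(2*(5 + 2*25)))*4))*(-154) = (136*(-7 + (1/(2*(5 + 50)))*4))*(-154) = (136*(-7 + ((½)/55)*4))*(-154) = (136*(-7 + ((½)*(1/55))*4))*(-154) = (136*(-7 + (1/110)*4))*(-154) = (136*(-7 + 2/55))*(-154) = (136*(-383/55))*(-154) = -52088/55*(-154) = 729232/5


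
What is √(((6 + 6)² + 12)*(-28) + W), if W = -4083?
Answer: 3*I*√939 ≈ 91.929*I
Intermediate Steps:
√(((6 + 6)² + 12)*(-28) + W) = √(((6 + 6)² + 12)*(-28) - 4083) = √((12² + 12)*(-28) - 4083) = √((144 + 12)*(-28) - 4083) = √(156*(-28) - 4083) = √(-4368 - 4083) = √(-8451) = 3*I*√939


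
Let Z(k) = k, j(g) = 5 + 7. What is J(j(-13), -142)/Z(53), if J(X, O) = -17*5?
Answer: -85/53 ≈ -1.6038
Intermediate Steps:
j(g) = 12
J(X, O) = -85
J(j(-13), -142)/Z(53) = -85/53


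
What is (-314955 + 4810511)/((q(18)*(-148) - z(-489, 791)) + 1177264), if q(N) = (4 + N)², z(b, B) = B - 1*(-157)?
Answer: 1123889/276171 ≈ 4.0695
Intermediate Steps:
z(b, B) = 157 + B (z(b, B) = B + 157 = 157 + B)
(-314955 + 4810511)/((q(18)*(-148) - z(-489, 791)) + 1177264) = (-314955 + 4810511)/(((4 + 18)²*(-148) - (157 + 791)) + 1177264) = 4495556/((22²*(-148) - 1*948) + 1177264) = 4495556/((484*(-148) - 948) + 1177264) = 4495556/((-71632 - 948) + 1177264) = 4495556/(-72580 + 1177264) = 4495556/1104684 = 4495556*(1/1104684) = 1123889/276171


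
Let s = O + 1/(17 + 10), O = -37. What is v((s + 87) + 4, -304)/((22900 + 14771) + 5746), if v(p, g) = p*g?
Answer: -443536/1172259 ≈ -0.37836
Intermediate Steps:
s = -998/27 (s = -37 + 1/(17 + 10) = -37 + 1/27 = -998/27 ≈ -36.963)
v(p, g) = g*p
v((s + 87) + 4, -304)/((22900 + 14771) + 5746) = (-304*((-998/27 + 87) + 4))/((22900 + 14771) + 5746) = (-304*(1351/27 + 4))/(37671 + 5746) = -304*1459/27/43417 = -443536/27*1/43417 = -443536/1172259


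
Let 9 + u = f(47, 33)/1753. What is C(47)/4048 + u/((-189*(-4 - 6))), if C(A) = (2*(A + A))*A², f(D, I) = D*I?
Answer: 57328142033/558821340 ≈ 102.59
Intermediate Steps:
C(A) = 4*A³ (C(A) = (2*(2*A))*A² = (4*A)*A² = 4*A³)
u = -14226/1753 (u = -9 + (47*33)/1753 = -9 + 1551*(1/1753) = -9 + 1551/1753 = -14226/1753 ≈ -8.1152)
C(47)/4048 + u/((-189*(-4 - 6))) = (4*47³)/4048 - 14226*(-1/(189*(-4 - 6)))/1753 = (4*103823)*(1/4048) - 14226/(1753*((-189*(-10)))) = 415292*(1/4048) - 14226/1753/1890 = 103823/1012 - 14226/1753*1/1890 = 103823/1012 - 2371/552195 = 57328142033/558821340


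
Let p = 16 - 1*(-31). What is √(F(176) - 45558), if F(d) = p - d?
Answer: I*√45687 ≈ 213.75*I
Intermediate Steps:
p = 47 (p = 16 + 31 = 47)
F(d) = 47 - d
√(F(176) - 45558) = √((47 - 1*176) - 45558) = √((47 - 176) - 45558) = √(-129 - 45558) = √(-45687) = I*√45687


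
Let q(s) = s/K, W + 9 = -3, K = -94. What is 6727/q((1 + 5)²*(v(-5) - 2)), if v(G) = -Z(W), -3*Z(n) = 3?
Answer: 316169/18 ≈ 17565.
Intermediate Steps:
W = -12 (W = -9 - 3 = -12)
Z(n) = -1 (Z(n) = -⅓*3 = -1)
v(G) = 1 (v(G) = -1*(-1) = 1)
q(s) = -s/94 (q(s) = s/(-94) = s*(-1/94) = -s/94)
6727/q((1 + 5)²*(v(-5) - 2)) = 6727/((-(1 + 5)²*(1 - 2)/94)) = 6727/((-6²*(-1)/94)) = 6727/((-18*(-1)/47)) = 6727/((-1/94*(-36))) = 6727/(18/47) = 6727*(47/18) = 316169/18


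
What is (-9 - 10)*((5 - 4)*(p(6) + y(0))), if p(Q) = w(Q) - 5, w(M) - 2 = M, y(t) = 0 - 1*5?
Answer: 38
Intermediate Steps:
y(t) = -5 (y(t) = 0 - 5 = -5)
w(M) = 2 + M
p(Q) = -3 + Q (p(Q) = (2 + Q) - 5 = -3 + Q)
(-9 - 10)*((5 - 4)*(p(6) + y(0))) = (-9 - 10)*((5 - 4)*((-3 + 6) - 5)) = -19*(3 - 5) = -19*(-2) = 38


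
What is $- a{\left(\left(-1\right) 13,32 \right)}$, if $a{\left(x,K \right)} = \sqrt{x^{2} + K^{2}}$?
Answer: $- \sqrt{1193} \approx -34.54$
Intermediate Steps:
$a{\left(x,K \right)} = \sqrt{K^{2} + x^{2}}$
$- a{\left(\left(-1\right) 13,32 \right)} = - \sqrt{32^{2} + \left(\left(-1\right) 13\right)^{2}} = - \sqrt{1024 + \left(-13\right)^{2}} = - \sqrt{1024 + 169} = - \sqrt{1193}$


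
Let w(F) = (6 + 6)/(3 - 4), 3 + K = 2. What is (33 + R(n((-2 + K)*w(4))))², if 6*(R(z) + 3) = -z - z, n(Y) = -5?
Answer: 9025/9 ≈ 1002.8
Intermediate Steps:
K = -1 (K = -3 + 2 = -1)
w(F) = -12 (w(F) = 12/(-1) = 12*(-1) = -12)
R(z) = -3 - z/3 (R(z) = -3 + (-z - z)/6 = -3 + (-2*z)/6 = -3 - z/3)
(33 + R(n((-2 + K)*w(4))))² = (33 + (-3 - ⅓*(-5)))² = (33 + (-3 + 5/3))² = (33 - 4/3)² = (95/3)² = 9025/9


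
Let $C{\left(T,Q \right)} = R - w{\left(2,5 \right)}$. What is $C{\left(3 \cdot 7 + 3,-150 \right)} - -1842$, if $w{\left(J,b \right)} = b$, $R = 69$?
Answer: $1906$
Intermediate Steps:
$C{\left(T,Q \right)} = 64$ ($C{\left(T,Q \right)} = 69 - 5 = 64$)
$C{\left(3 \cdot 7 + 3,-150 \right)} - -1842 = 64 - -1842 = 64 + 1842 = 1906$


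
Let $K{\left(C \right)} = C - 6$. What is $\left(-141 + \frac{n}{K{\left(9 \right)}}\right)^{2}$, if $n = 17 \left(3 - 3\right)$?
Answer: $19881$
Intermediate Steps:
$K{\left(C \right)} = -6 + C$
$n = 0$ ($n = 17 \left(3 - 3\right) = 17 \cdot 0 = 0$)
$\left(-141 + \frac{n}{K{\left(9 \right)}}\right)^{2} = \left(-141 + \frac{0}{-6 + 9}\right)^{2} = \left(-141 + \frac{0}{3}\right)^{2} = \left(-141 + 0 \cdot \frac{1}{3}\right)^{2} = \left(-141 + 0\right)^{2} = \left(-141\right)^{2} = 19881$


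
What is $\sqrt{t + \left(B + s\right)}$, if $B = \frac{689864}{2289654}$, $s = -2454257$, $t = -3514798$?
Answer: $\frac{i \sqrt{869246150512892259}}{381609} \approx 2443.2 i$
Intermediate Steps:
$B = \frac{344932}{1144827}$ ($B = 689864 \cdot \frac{1}{2289654} = \frac{344932}{1144827} \approx 0.3013$)
$\sqrt{t + \left(B + s\right)} = \sqrt{-3514798 + \left(\frac{344932}{1144827} - 2454257\right)} = \sqrt{-3514798 - \frac{2809699333607}{1144827}} = \sqrt{- \frac{6833534983553}{1144827}} = \frac{i \sqrt{869246150512892259}}{381609}$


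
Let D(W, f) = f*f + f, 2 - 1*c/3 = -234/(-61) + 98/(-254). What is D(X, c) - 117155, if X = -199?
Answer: -7030300620005/60016009 ≈ -1.1714e+5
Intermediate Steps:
c = -33705/7747 (c = 6 - 3*(-234/(-61) + 98/(-254)) = 6 - 3*(-234*(-1/61) + 98*(-1/254)) = 6 - 3*(234/61 - 49/127) = 6 - 3*26729/7747 = 6 - 80187/7747 = -33705/7747 ≈ -4.3507)
D(W, f) = f + f**2 (D(W, f) = f**2 + f = f + f**2)
D(X, c) - 117155 = -33705*(1 - 33705/7747)/7747 - 117155 = -33705/7747*(-25958/7747) - 117155 = 874914390/60016009 - 117155 = -7030300620005/60016009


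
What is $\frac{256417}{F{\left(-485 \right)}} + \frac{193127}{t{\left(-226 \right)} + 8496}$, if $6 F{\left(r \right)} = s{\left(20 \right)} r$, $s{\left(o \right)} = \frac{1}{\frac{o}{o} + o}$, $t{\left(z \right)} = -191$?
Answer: $- \frac{4876886813}{73235} \approx -66592.0$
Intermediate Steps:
$s{\left(o \right)} = \frac{1}{1 + o}$
$F{\left(r \right)} = \frac{r}{126}$ ($F{\left(r \right)} = \frac{\frac{1}{1 + 20} r}{6} = \frac{\frac{1}{21} r}{6} = \frac{r}{126}$)
$\frac{256417}{F{\left(-485 \right)}} + \frac{193127}{t{\left(-226 \right)} + 8496} = \frac{256417}{\frac{1}{126} \left(-485\right)} + \frac{193127}{-191 + 8496} = \frac{256417}{- \frac{485}{126}} + \frac{193127}{8305} = 256417 \left(- \frac{126}{485}\right) + 193127 \cdot \frac{1}{8305} = - \frac{32308542}{485} + \frac{17557}{755} = - \frac{4876886813}{73235}$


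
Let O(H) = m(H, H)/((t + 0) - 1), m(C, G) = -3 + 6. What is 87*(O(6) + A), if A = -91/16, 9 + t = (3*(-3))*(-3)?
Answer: -130413/272 ≈ -479.46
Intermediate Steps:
m(C, G) = 3
t = 18 (t = -9 + (3*(-3))*(-3) = -9 - 9*(-3) = -9 + 27 = 18)
O(H) = 3/17 (O(H) = 3/((18 + 0) - 1) = 3/(18 - 1) = 3/17)
A = -91/16 (A = -91*1/16 = -91/16 ≈ -5.6875)
87*(O(6) + A) = 87*(3/17 - 91/16) = 87*(-1499/272) = -130413/272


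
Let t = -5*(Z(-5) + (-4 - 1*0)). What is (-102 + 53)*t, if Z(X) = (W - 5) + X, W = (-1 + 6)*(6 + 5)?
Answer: 10045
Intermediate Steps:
W = 55 (W = 5*11 = 55)
Z(X) = 50 + X (Z(X) = (55 - 5) + X = 50 + X)
t = -205 (t = -5*((50 - 5) + (-4 - 1*0)) = -5*(45 + (-4 + 0)) = -5*(45 - 4) = -5*41 = -205)
(-102 + 53)*t = (-102 + 53)*(-205) = -49*(-205) = 10045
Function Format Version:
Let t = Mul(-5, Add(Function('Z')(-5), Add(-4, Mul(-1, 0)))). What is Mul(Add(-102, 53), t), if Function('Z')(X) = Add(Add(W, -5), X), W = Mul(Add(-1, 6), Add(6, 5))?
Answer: 10045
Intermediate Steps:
W = 55 (W = Mul(5, 11) = 55)
Function('Z')(X) = Add(50, X) (Function('Z')(X) = Add(Add(55, -5), X) = Add(50, X))
t = -205 (t = Mul(-5, Add(Add(50, -5), Add(-4, Mul(-1, 0)))) = Mul(-5, Add(45, Add(-4, 0))) = Mul(-5, Add(45, -4)) = Mul(-5, 41) = -205)
Mul(Add(-102, 53), t) = Mul(Add(-102, 53), -205) = Mul(-49, -205) = 10045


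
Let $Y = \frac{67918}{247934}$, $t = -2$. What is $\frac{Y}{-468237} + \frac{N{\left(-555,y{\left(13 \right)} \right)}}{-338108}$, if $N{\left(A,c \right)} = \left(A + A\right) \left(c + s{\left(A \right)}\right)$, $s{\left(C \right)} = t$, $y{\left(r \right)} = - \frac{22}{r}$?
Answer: $- \frac{773209185785389}{63783835016230329} \approx -0.012122$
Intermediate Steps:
$s{\left(C \right)} = -2$
$Y = \frac{33959}{123967}$ ($Y = 67918 \cdot \frac{1}{247934} = \frac{33959}{123967} \approx 0.27394$)
$N{\left(A,c \right)} = 2 A \left(-2 + c\right)$ ($N{\left(A,c \right)} = \left(A + A\right) \left(c - 2\right) = 2 A \left(-2 + c\right)$)
$\frac{Y}{-468237} + \frac{N{\left(-555,y{\left(13 \right)} \right)}}{-338108} = \frac{33959}{123967 \left(-468237\right)} + \frac{2 \left(-555\right) \left(-2 - \frac{22}{13}\right)}{-338108} = \frac{33959}{123967} \left(- \frac{1}{468237}\right) + 2 \left(-555\right) \left(-2 - \frac{22}{13}\right) \left(- \frac{1}{338108}\right) = - \frac{33959}{58045936179} + 2 \left(-555\right) \left(-2 - \frac{22}{13}\right) \left(- \frac{1}{338108}\right) = - \frac{33959}{58045936179} + 2 \left(-555\right) \left(- \frac{48}{13}\right) \left(- \frac{1}{338108}\right) = - \frac{33959}{58045936179} + \frac{53280}{13} \left(- \frac{1}{338108}\right) = - \frac{33959}{58045936179} - \frac{13320}{1098851} = - \frac{773209185785389}{63783835016230329}$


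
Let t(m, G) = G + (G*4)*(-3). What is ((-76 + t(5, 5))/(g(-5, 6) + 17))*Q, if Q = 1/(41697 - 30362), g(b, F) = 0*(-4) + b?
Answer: -131/136020 ≈ -0.00096309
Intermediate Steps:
g(b, F) = b (g(b, F) = 0 + b = b)
t(m, G) = -11*G (t(m, G) = G + (4*G)*(-3) = G - 12*G = -11*G)
Q = 1/11335 ≈ 8.8222e-5
((-76 + t(5, 5))/(g(-5, 6) + 17))*Q = ((-76 - 11*5)/(-5 + 17))*(1/11335) = ((-76 - 55)/12)*(1/11335) = -131*1/12*(1/11335) = -131/12*1/11335 = -131/136020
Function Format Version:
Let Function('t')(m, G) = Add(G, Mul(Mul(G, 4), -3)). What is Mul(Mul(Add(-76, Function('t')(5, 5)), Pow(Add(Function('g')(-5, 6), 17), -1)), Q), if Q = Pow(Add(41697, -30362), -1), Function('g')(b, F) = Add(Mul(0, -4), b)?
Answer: Rational(-131, 136020) ≈ -0.00096309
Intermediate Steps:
Function('g')(b, F) = b (Function('g')(b, F) = Add(0, b) = b)
Function('t')(m, G) = Mul(-11, G) (Function('t')(m, G) = Add(G, Mul(Mul(4, G), -3)) = Add(G, Mul(-12, G)) = Mul(-11, G))
Q = Rational(1, 11335) (Q = Pow(11335, -1) = Rational(1, 11335) ≈ 8.8222e-5)
Mul(Mul(Add(-76, Function('t')(5, 5)), Pow(Add(Function('g')(-5, 6), 17), -1)), Q) = Mul(Mul(Add(-76, Mul(-11, 5)), Pow(Add(-5, 17), -1)), Rational(1, 11335)) = Mul(Mul(Add(-76, -55), Pow(12, -1)), Rational(1, 11335)) = Mul(Mul(-131, Rational(1, 12)), Rational(1, 11335)) = Mul(Rational(-131, 12), Rational(1, 11335)) = Rational(-131, 136020)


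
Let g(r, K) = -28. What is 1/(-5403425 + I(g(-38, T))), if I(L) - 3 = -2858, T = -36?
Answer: -1/5406280 ≈ -1.8497e-7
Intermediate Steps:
I(L) = -2855 (I(L) = 3 - 2858 = -2855)
1/(-5403425 + I(g(-38, T))) = 1/(-5403425 - 2855) = 1/(-5406280) = -1/5406280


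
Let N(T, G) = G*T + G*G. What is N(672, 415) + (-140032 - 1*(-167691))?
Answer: 478764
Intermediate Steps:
N(T, G) = G² + G*T (N(T, G) = G*T + G² = G² + G*T)
N(672, 415) + (-140032 - 1*(-167691)) = 415*(415 + 672) + (-140032 - 1*(-167691)) = 415*1087 + (-140032 + 167691) = 451105 + 27659 = 478764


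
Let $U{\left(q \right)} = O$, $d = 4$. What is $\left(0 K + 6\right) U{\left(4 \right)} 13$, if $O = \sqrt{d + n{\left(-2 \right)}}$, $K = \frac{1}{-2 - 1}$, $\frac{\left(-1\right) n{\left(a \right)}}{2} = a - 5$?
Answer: $234 \sqrt{2} \approx 330.93$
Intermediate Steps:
$n{\left(a \right)} = 10 - 2 a$ ($n{\left(a \right)} = - 2 \left(a - 5\right) = - 2 \left(-5 + a\right) = 10 - 2 a$)
$K = - \frac{1}{3}$ ($K = \frac{1}{-3} = - \frac{1}{3} \approx -0.33333$)
$O = 3 \sqrt{2}$ ($O = \sqrt{4 + \left(10 - -4\right)} = \sqrt{4 + \left(10 + 4\right)} = \sqrt{4 + 14} = \sqrt{18} = 3 \sqrt{2} \approx 4.2426$)
$U{\left(q \right)} = 3 \sqrt{2}$
$\left(0 K + 6\right) U{\left(4 \right)} 13 = \left(0 \left(- \frac{1}{3}\right) + 6\right) 3 \sqrt{2} \cdot 13 = \left(0 + 6\right) 3 \sqrt{2} \cdot 13 = 6 \cdot 3 \sqrt{2} \cdot 13 = 18 \sqrt{2} \cdot 13 = 234 \sqrt{2}$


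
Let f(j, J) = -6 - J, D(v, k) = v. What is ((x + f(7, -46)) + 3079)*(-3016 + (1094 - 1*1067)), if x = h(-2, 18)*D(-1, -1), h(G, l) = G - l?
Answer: -9382471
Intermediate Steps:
x = 20 (x = (-2 - 1*18)*(-1) = (-2 - 18)*(-1) = -20*(-1) = 20)
((x + f(7, -46)) + 3079)*(-3016 + (1094 - 1*1067)) = ((20 + (-6 - 1*(-46))) + 3079)*(-3016 + (1094 - 1*1067)) = ((20 + (-6 + 46)) + 3079)*(-3016 + (1094 - 1067)) = ((20 + 40) + 3079)*(-3016 + 27) = (60 + 3079)*(-2989) = 3139*(-2989) = -9382471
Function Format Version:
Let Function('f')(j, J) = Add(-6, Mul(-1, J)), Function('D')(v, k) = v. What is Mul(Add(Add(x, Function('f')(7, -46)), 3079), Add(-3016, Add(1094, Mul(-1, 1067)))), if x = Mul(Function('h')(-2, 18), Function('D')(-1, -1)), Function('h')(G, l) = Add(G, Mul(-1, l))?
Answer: -9382471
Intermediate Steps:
x = 20 (x = Mul(Add(-2, Mul(-1, 18)), -1) = Mul(Add(-2, -18), -1) = Mul(-20, -1) = 20)
Mul(Add(Add(x, Function('f')(7, -46)), 3079), Add(-3016, Add(1094, Mul(-1, 1067)))) = Mul(Add(Add(20, Add(-6, Mul(-1, -46))), 3079), Add(-3016, Add(1094, Mul(-1, 1067)))) = Mul(Add(Add(20, Add(-6, 46)), 3079), Add(-3016, Add(1094, -1067))) = Mul(Add(Add(20, 40), 3079), Add(-3016, 27)) = Mul(Add(60, 3079), -2989) = Mul(3139, -2989) = -9382471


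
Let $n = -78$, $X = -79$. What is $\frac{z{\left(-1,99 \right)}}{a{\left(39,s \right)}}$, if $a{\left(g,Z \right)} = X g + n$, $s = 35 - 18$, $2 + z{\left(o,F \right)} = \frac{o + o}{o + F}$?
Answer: $\frac{11}{17199} \approx 0.00063957$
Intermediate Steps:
$z{\left(o,F \right)} = -2 + \frac{2 o}{F + o}$ ($z{\left(o,F \right)} = -2 + \frac{o + o}{o + F} = -2 + \frac{2 o}{F + o}$)
$s = 17$ ($s = 35 - 18 = 17$)
$a{\left(g,Z \right)} = -78 - 79 g$ ($a{\left(g,Z \right)} = - 79 g - 78 = -78 - 79 g$)
$\frac{z{\left(-1,99 \right)}}{a{\left(39,s \right)}} = \frac{\left(-2\right) 99 \frac{1}{99 - 1}}{-78 - 3081} = \frac{\left(-2\right) 99 \cdot \frac{1}{98}}{-78 - 3081} = \frac{\left(-2\right) 99 \cdot \frac{1}{98}}{-3159} = \left(- \frac{99}{49}\right) \left(- \frac{1}{3159}\right) = \frac{11}{17199}$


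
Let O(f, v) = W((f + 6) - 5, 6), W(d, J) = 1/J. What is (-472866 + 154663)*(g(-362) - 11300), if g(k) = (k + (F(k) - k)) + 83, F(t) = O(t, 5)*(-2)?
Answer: 10708167356/3 ≈ 3.5694e+9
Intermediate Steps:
O(f, v) = ⅙ (O(f, v) = 1/6 = ⅙)
F(t) = -⅓ (F(t) = (⅙)*(-2) = -⅓)
g(k) = 248/3 (g(k) = (k + (-⅓ - k)) + 83 = -⅓ + 83 = 248/3)
(-472866 + 154663)*(g(-362) - 11300) = (-472866 + 154663)*(248/3 - 11300) = -318203*(-33652/3) = 10708167356/3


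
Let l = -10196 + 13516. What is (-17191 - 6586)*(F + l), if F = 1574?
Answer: -116364638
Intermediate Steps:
l = 3320
(-17191 - 6586)*(F + l) = (-17191 - 6586)*(1574 + 3320) = -23777*4894 = -116364638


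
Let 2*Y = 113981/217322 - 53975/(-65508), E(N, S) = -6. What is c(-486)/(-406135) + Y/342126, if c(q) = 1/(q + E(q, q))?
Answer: 337561118219/170859920113720080 ≈ 1.9757e-6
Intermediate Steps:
c(q) = 1/(-6 + q) (c(q) = 1/(q - 6) = 1/(-6 + q))
Y = 72167753/107040072 (Y = (113981/217322 - 53975/(-65508))/2 = (113981*(1/217322) - 53975*(-1/65508))/2 = (857/1634 + 53975/65508)/2 = (1/2)*(72167753/53520036) = 72167753/107040072 ≈ 0.67421)
c(-486)/(-406135) + Y/342126 = 1/(-6 - 486*(-406135)) + (72167753/107040072)/342126 = -1/406135/(-492) + (72167753/107040072)*(1/342126) = -1/492*(-1/406135) + 869491/441219176784 = 1/199818420 + 869491/441219176784 = 337561118219/170859920113720080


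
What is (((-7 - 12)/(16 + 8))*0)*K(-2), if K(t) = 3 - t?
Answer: 0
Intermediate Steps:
(((-7 - 12)/(16 + 8))*0)*K(-2) = (((-7 - 12)/(16 + 8))*0)*(3 - 1*(-2)) = (-19/24*0)*(3 + 2) = (-19*1/24*0)*5 = -19/24*0*5 = 0*5 = 0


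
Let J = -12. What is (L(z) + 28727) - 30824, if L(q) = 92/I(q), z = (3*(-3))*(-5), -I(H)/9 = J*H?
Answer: -2547832/1215 ≈ -2097.0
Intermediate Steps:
I(H) = 108*H (I(H) = -(-108)*H = 108*H)
z = 45 (z = -9*(-5) = 45)
L(q) = 23/(27*q) (L(q) = 92/((108*q)) = 92*(1/(108*q)) = 23/(27*q))
(L(z) + 28727) - 30824 = ((23/27)/45 + 28727) - 30824 = ((23/27)*(1/45) + 28727) - 30824 = (23/1215 + 28727) - 30824 = 34903328/1215 - 30824 = -2547832/1215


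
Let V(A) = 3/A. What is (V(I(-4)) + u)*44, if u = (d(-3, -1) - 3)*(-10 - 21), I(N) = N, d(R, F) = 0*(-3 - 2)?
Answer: 4059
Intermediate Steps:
d(R, F) = 0 (d(R, F) = 0*(-5) = 0)
u = 93 (u = (0 - 3)*(-10 - 21) = -3*(-31) = 93)
(V(I(-4)) + u)*44 = (3/(-4) + 93)*44 = (3*(-¼) + 93)*44 = (-¾ + 93)*44 = (369/4)*44 = 4059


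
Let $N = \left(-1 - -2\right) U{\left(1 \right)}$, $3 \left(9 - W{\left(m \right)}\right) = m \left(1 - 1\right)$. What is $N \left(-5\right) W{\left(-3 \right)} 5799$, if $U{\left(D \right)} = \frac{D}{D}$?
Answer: $-260955$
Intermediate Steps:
$U{\left(D \right)} = 1$
$W{\left(m \right)} = 9$ ($W{\left(m \right)} = 9 - \frac{m \left(1 - 1\right)}{3} = 9 - \frac{m 0}{3} = 9 - 0 = 9 + 0 = 9$)
$N = 1$ ($N = \left(-1 - -2\right) 1 = \left(-1 + 2\right) 1 = 1 \cdot 1 = 1$)
$N \left(-5\right) W{\left(-3 \right)} 5799 = 1 \left(-5\right) 9 \cdot 5799 = \left(-5\right) 9 \cdot 5799 = \left(-45\right) 5799 = -260955$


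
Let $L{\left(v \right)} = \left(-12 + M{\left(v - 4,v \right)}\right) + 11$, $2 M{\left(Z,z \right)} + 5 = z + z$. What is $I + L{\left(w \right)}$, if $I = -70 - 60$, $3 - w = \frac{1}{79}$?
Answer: $- \frac{20621}{158} \approx -130.51$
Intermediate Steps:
$w = \frac{236}{79}$ ($w = 3 - \frac{1}{79} = \frac{236}{79} \approx 2.9873$)
$I = -130$ ($I = -70 - 60 = -130$)
$M{\left(Z,z \right)} = - \frac{5}{2} + z$ ($M{\left(Z,z \right)} = - \frac{5}{2} + \frac{z + z}{2} = - \frac{5}{2} + \frac{2 z}{2} = - \frac{5}{2} + z$)
$L{\left(v \right)} = - \frac{7}{2} + v$ ($L{\left(v \right)} = \left(-12 + \left(- \frac{5}{2} + v\right)\right) + 11 = \left(- \frac{29}{2} + v\right) + 11 = - \frac{7}{2} + v$)
$I + L{\left(w \right)} = -130 + \left(- \frac{7}{2} + \frac{236}{79}\right) = -130 - \frac{81}{158} = - \frac{20621}{158}$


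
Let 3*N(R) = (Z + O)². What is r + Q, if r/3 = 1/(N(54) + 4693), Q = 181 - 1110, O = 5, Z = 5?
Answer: -13172282/14179 ≈ -929.00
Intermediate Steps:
N(R) = 100/3 (N(R) = (5 + 5)²/3 = (⅓)*10² = (⅓)*100 = 100/3)
Q = -929
r = 9/14179 (r = 3/(100/3 + 4693) = 3/(14179/3) = 3*(3/14179) = 9/14179 ≈ 0.00063474)
r + Q = 9/14179 - 929 = -13172282/14179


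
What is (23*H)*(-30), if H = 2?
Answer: -1380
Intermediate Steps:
(23*H)*(-30) = (23*2)*(-30) = 46*(-30) = -1380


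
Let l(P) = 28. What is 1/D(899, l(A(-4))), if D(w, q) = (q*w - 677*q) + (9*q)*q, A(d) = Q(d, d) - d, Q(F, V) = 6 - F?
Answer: 1/13272 ≈ 7.5347e-5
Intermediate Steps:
A(d) = 6 - 2*d (A(d) = (6 - d) - d = 6 - 2*d)
D(w, q) = -677*q + 9*q² + q*w (D(w, q) = (-677*q + q*w) + 9*q² = -677*q + 9*q² + q*w)
1/D(899, l(A(-4))) = 1/(28*(-677 + 899 + 9*28)) = 1/(28*(-677 + 899 + 252)) = 1/(28*474) = 1/13272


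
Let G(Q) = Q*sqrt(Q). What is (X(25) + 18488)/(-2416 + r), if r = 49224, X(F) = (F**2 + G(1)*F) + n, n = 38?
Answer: 2397/5851 ≈ 0.40967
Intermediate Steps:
G(Q) = Q**(3/2)
X(F) = 38 + F + F**2 (X(F) = (F**2 + 1**(3/2)*F) + 38 = (F**2 + 1*F) + 38 = (F**2 + F) + 38 = (F + F**2) + 38 = 38 + F + F**2)
(X(25) + 18488)/(-2416 + r) = ((38 + 25 + 25**2) + 18488)/(-2416 + 49224) = ((38 + 25 + 625) + 18488)/46808 = (688 + 18488)*(1/46808) = 19176*(1/46808) = 2397/5851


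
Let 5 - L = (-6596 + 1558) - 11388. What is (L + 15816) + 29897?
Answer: 62144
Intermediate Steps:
L = 16431 (L = 5 - ((-6596 + 1558) - 11388) = 5 - (-5038 - 11388) = 5 - 1*(-16426) = 5 + 16426 = 16431)
(L + 15816) + 29897 = (16431 + 15816) + 29897 = 32247 + 29897 = 62144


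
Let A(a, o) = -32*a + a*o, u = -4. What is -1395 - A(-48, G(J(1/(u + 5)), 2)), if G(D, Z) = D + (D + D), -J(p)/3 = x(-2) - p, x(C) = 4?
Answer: -4227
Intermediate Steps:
J(p) = -12 + 3*p (J(p) = -3*(4 - p) = -12 + 3*p)
G(D, Z) = 3*D (G(D, Z) = D + 2*D = 3*D)
-1395 - A(-48, G(J(1/(u + 5)), 2)) = -1395 - (-48)*(-32 + 3*(-12 + 3/(-4 + 5))) = -1395 - (-48)*(-32 + 3*(-12 + 3/1)) = -1395 - (-48)*(-32 + 3*(-12 + 3*1)) = -1395 - (-48)*(-32 + 3*(-12 + 3)) = -1395 - (-48)*(-32 + 3*(-9)) = -1395 - (-48)*(-32 - 27) = -1395 - (-48)*(-59) = -1395 - 1*2832 = -1395 - 2832 = -4227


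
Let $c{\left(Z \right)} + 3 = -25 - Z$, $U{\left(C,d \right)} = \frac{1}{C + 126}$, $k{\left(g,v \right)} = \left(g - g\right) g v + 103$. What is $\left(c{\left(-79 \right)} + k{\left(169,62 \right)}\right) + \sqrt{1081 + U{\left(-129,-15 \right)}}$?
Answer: $154 + \frac{\sqrt{9726}}{3} \approx 186.87$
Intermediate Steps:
$k{\left(g,v \right)} = 103$ ($k{\left(g,v \right)} = 0 g v + 103 = 0 v + 103 = 0 + 103 = 103$)
$U{\left(C,d \right)} = \frac{1}{126 + C}$
$c{\left(Z \right)} = -28 - Z$ ($c{\left(Z \right)} = -3 - \left(25 + Z\right) = -28 - Z$)
$\left(c{\left(-79 \right)} + k{\left(169,62 \right)}\right) + \sqrt{1081 + U{\left(-129,-15 \right)}} = \left(\left(-28 - -79\right) + 103\right) + \sqrt{1081 + \frac{1}{126 - 129}} = \left(\left(-28 + 79\right) + 103\right) + \sqrt{1081 + \frac{1}{-3}} = \left(51 + 103\right) + \sqrt{1081 - \frac{1}{3}} = 154 + \sqrt{\frac{3242}{3}} = 154 + \frac{\sqrt{9726}}{3}$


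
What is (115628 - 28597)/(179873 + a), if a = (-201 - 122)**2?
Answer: 87031/284202 ≈ 0.30623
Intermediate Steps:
a = 104329 (a = (-323)**2 = 104329)
(115628 - 28597)/(179873 + a) = (115628 - 28597)/(179873 + 104329) = 87031/284202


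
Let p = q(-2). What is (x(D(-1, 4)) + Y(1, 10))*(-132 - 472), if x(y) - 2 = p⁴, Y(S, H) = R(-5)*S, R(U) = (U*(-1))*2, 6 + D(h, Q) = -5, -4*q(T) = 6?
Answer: -41223/4 ≈ -10306.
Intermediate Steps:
q(T) = -3/2 (q(T) = -¼*6 = -3/2)
D(h, Q) = -11 (D(h, Q) = -6 - 5 = -11)
p = -3/2 ≈ -1.5000
R(U) = -2*U (R(U) = -U*2 = -2*U)
Y(S, H) = 10*S (Y(S, H) = (-2*(-5))*S = 10*S)
x(y) = 113/16 (x(y) = 2 + (-3/2)⁴ = 2 + 81/16 = 113/16)
(x(D(-1, 4)) + Y(1, 10))*(-132 - 472) = (113/16 + 10*1)*(-132 - 472) = (113/16 + 10)*(-604) = (273/16)*(-604) = -41223/4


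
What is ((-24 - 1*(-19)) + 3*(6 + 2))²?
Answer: 361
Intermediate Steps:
((-24 - 1*(-19)) + 3*(6 + 2))² = ((-24 + 19) + 3*8)² = (-5 + 24)² = 19² = 361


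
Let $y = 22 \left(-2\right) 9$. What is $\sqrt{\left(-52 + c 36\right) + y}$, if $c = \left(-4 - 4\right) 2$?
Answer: $32 i \approx 32.0 i$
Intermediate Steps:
$c = -16$ ($c = \left(-8\right) 2 = -16$)
$y = -396$ ($y = \left(-44\right) 9 = -396$)
$\sqrt{\left(-52 + c 36\right) + y} = \sqrt{\left(-52 - 576\right) - 396} = \sqrt{-628 - 396} = \sqrt{-1024} = 32 i$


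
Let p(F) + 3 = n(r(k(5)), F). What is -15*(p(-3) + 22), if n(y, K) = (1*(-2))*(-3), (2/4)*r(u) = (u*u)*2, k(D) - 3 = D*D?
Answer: -375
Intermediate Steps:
k(D) = 3 + D² (k(D) = 3 + D*D = 3 + D²)
r(u) = 4*u² (r(u) = 2*((u*u)*2) = 2*(u²*2) = 2*(2*u²) = 4*u²)
n(y, K) = 6 (n(y, K) = -2*(-3) = 6)
p(F) = 3 (p(F) = -3 + 6 = 3)
-15*(p(-3) + 22) = -15*(3 + 22) = -15*25 = -375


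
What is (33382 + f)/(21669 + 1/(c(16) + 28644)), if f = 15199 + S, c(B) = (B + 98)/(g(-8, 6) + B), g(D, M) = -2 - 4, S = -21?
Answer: 3478765560/1552334659 ≈ 2.2410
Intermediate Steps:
g(D, M) = -6
c(B) = (98 + B)/(-6 + B) (c(B) = (B + 98)/(-6 + B) = (98 + B)/(-6 + B))
f = 15178 (f = 15199 - 21 = 15178)
(33382 + f)/(21669 + 1/(c(16) + 28644)) = (33382 + 15178)/(21669 + 1/((98 + 16)/(-6 + 16) + 28644)) = 48560/(21669 + 1/(114/10 + 28644)) = 48560/(21669 + 1/((1/10)*114 + 28644)) = 48560/(21669 + 1/(57/5 + 28644)) = 48560/(21669 + 1/(143277/5)) = 48560/(21669 + 5/143277) = 48560/(3104669318/143277) = 48560*(143277/3104669318) = 3478765560/1552334659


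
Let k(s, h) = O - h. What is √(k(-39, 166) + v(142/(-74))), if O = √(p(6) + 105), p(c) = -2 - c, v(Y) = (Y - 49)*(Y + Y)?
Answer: √(40274 + 1369*√97)/37 ≈ 6.2664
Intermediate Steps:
v(Y) = 2*Y*(-49 + Y) (v(Y) = (-49 + Y)*(2*Y) = 2*Y*(-49 + Y))
O = √97 (O = √((-2 - 1*6) + 105) = √((-2 - 6) + 105) = √(-8 + 105) = √97 ≈ 9.8489)
k(s, h) = √97 - h
√(k(-39, 166) + v(142/(-74))) = √((√97 - 1*166) + 2*(142/(-74))*(-49 + 142/(-74))) = √((√97 - 166) + 2*(142*(-1/74))*(-49 + 142*(-1/74))) = √((-166 + √97) + 2*(-71/37)*(-49 - 71/37)) = √((-166 + √97) + 2*(-71/37)*(-1884/37)) = √((-166 + √97) + 267528/1369) = √(40274/1369 + √97)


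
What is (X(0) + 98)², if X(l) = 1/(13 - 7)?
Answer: 346921/36 ≈ 9636.7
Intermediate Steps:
X(l) = ⅙ (X(l) = 1/6 = ⅙)
(X(0) + 98)² = (⅙ + 98)² = (589/6)² = 346921/36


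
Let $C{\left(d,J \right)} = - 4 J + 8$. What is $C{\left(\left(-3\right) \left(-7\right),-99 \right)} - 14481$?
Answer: $-14077$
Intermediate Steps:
$C{\left(d,J \right)} = 8 - 4 J$
$C{\left(\left(-3\right) \left(-7\right),-99 \right)} - 14481 = \left(8 - -396\right) - 14481 = \left(8 + 396\right) - 14481 = 404 - 14481 = -14077$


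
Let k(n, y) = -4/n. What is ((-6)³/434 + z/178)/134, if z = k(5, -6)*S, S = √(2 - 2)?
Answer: -54/14539 ≈ -0.0037141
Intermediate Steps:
S = 0 (S = √0 = 0)
z = 0 (z = -4/5*0 = -4*⅕*0 = -⅘*0 = 0)
((-6)³/434 + z/178)/134 = ((-6)³/434 + 0/178)/134 = (-216*1/434 + 0*(1/178))*(1/134) = (-108/217 + 0)*(1/134) = -108/217*1/134 = -54/14539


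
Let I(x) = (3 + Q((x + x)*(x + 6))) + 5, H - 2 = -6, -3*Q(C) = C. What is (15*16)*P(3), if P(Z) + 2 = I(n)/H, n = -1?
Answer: -1160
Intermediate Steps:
Q(C) = -C/3
H = -4 (H = 2 - 6 = -4)
I(x) = 8 - 2*x*(6 + x)/3 (I(x) = (3 - (x + x)*(x + 6)/3) + 5 = (3 - 2*x*(6 + x)/3) + 5 = 8 - 2*x*(6 + x)/3)
P(Z) = -29/6 (P(Z) = -2 + (8 - ⅔*(-1)*(6 - 1))/(-4) = -2 + (8 - ⅔*(-1)*5)*(-¼) = -2 + (8 + 10/3)*(-¼) = -2 + (34/3)*(-¼) = -2 - 17/6 = -29/6)
(15*16)*P(3) = (15*16)*(-29/6) = 240*(-29/6) = -1160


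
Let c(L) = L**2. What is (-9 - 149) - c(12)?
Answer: -302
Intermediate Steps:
(-9 - 149) - c(12) = (-9 - 149) - 1*12**2 = -158 - 1*144 = -158 - 144 = -302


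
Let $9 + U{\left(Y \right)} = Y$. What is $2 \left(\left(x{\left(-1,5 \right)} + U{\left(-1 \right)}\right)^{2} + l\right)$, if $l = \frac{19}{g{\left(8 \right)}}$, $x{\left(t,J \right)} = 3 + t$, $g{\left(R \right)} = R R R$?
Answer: $\frac{32787}{256} \approx 128.07$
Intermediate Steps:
$g{\left(R \right)} = R^{3}$ ($g{\left(R \right)} = R^{2} R = R^{3}$)
$U{\left(Y \right)} = -9 + Y$
$l = \frac{19}{512}$ ($l = \frac{19}{8^{3}} = \frac{19}{512} \approx 0.037109$)
$2 \left(\left(x{\left(-1,5 \right)} + U{\left(-1 \right)}\right)^{2} + l\right) = 2 \left(\left(\left(3 - 1\right) - 10\right)^{2} + \frac{19}{512}\right) = 2 \left(\left(2 - 10\right)^{2} + \frac{19}{512}\right) = 2 \left(\left(-8\right)^{2} + \frac{19}{512}\right) = 2 \left(64 + \frac{19}{512}\right) = 2 \cdot \frac{32787}{512} = \frac{32787}{256}$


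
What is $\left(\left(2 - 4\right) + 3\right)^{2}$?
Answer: $1$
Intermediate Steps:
$\left(\left(2 - 4\right) + 3\right)^{2} = \left(-2 + 3\right)^{2} = 1^{2} = 1$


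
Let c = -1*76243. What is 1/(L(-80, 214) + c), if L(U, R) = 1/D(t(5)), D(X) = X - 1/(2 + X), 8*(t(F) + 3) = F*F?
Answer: -47/3583557 ≈ -1.3115e-5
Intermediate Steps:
c = -76243
t(F) = -3 + F**2/8 (t(F) = -3 + (F*F)/8 = -3 + F**2/8)
L(U, R) = -136/47 (L(U, R) = 1/((-1 + (-3 + (1/8)*5**2)**2 + 2*(-3 + (1/8)*5**2))/(2 + (-3 + (1/8)*5**2))) = 1/((-1 + (-3 + (1/8)*25)**2 + 2*(-3 + (1/8)*25))/(2 + (-3 + (1/8)*25))) = 1/((-1 + (-3 + 25/8)**2 + 2*(-3 + 25/8))/(2 + (-3 + 25/8))) = 1/((-1 + (1/8)**2 + 2*(1/8))/(2 + 1/8)) = 1/((-1 + 1/64 + 1/4)/(17/8)) = 1/((8/17)*(-47/64)) = 1/(-47/136) = -136/47)
1/(L(-80, 214) + c) = 1/(-136/47 - 76243) = 1/(-3583557/47) = -47/3583557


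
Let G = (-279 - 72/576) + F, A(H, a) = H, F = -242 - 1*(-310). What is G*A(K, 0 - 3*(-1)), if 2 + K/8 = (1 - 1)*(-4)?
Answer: 3378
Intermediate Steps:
F = 68 (F = -242 + 310 = 68)
K = -16 (K = -16 + 8*((1 - 1)*(-4)) = -16 + 8*(0*(-4)) = -16 + 8*0 = -16 + 0 = -16)
G = -1689/8 (G = (-279 - 72/576) + 68 = (-279 - 72*1/576) + 68 = (-279 - ⅛) + 68 = -2233/8 + 68 = -1689/8 ≈ -211.13)
G*A(K, 0 - 3*(-1)) = -1689/8*(-16) = 3378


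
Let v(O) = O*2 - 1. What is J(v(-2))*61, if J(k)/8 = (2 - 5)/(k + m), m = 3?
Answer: 732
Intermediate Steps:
v(O) = -1 + 2*O (v(O) = 2*O - 1 = -1 + 2*O)
J(k) = -24/(3 + k) (J(k) = 8*((2 - 5)/(k + 3)) = 8*(-3/(3 + k)) = -24/(3 + k))
J(v(-2))*61 = -24/(3 + (-1 + 2*(-2)))*61 = -24/(3 + (-1 - 4))*61 = -24/(3 - 5)*61 = -24/(-2)*61 = -24*(-1/2)*61 = 12*61 = 732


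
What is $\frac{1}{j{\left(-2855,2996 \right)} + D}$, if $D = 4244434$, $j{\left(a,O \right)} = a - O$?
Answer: $\frac{1}{4238583} \approx 2.3593 \cdot 10^{-7}$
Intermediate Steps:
$\frac{1}{j{\left(-2855,2996 \right)} + D} = \frac{1}{\left(-2855 - 2996\right) + 4244434} = \frac{1}{-5851 + 4244434} = \frac{1}{4238583}$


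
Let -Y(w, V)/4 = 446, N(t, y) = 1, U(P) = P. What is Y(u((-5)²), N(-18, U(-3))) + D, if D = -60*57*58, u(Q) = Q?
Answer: -200144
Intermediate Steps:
Y(w, V) = -1784 (Y(w, V) = -4*446 = -1784)
D = -198360 (D = -3420*58 = -198360)
Y(u((-5)²), N(-18, U(-3))) + D = -1784 - 198360 = -200144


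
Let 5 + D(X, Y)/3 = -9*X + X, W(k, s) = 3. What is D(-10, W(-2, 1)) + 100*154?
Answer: 15625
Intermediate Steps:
D(X, Y) = -15 - 24*X (D(X, Y) = -15 + 3*(-9*X + X) = -15 + 3*(-8*X) = -15 - 24*X)
D(-10, W(-2, 1)) + 100*154 = (-15 - 24*(-10)) + 100*154 = (-15 + 240) + 15400 = 225 + 15400 = 15625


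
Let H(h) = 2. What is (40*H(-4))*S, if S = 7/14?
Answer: 40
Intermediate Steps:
S = ½ (S = 7*(1/14) = ½ ≈ 0.50000)
(40*H(-4))*S = (40*2)*(½) = 80*(½) = 40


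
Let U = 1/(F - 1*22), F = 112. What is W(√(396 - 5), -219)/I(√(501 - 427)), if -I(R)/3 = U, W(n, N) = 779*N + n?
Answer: 5118030 - 30*√391 ≈ 5.1174e+6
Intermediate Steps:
W(n, N) = n + 779*N
U = 1/90 (U = 1/(112 - 1*22) = 1/(112 - 22) = 1/90 ≈ 0.011111)
I(R) = -1/30 (I(R) = -3*1/90 = -1/30)
W(√(396 - 5), -219)/I(√(501 - 427)) = (√(396 - 5) + 779*(-219))/(-1/30) = (√391 - 170601)*(-30) = (-170601 + √391)*(-30) = 5118030 - 30*√391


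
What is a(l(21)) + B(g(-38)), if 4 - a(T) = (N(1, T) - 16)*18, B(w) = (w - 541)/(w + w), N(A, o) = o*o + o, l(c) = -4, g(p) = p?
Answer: 6355/76 ≈ 83.618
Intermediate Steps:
N(A, o) = o + o² (N(A, o) = o² + o = o + o²)
B(w) = (-541 + w)/(2*w) (B(w) = (-541 + w)/((2*w)) = (-541 + w)*(1/(2*w)) = (-541 + w)/(2*w))
a(T) = 292 - 18*T*(1 + T) (a(T) = 4 - (T*(1 + T) - 16)*18 = 4 - (-16 + T*(1 + T))*18 = 4 - (-288 + 18*T*(1 + T)) = 4 + (288 - 18*T*(1 + T)) = 292 - 18*T*(1 + T))
a(l(21)) + B(g(-38)) = (292 - 18*(-4)*(1 - 4)) + (½)*(-541 - 38)/(-38) = (292 - 18*(-4)*(-3)) + (½)*(-1/38)*(-579) = (292 - 216) + 579/76 = 76 + 579/76 = 6355/76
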